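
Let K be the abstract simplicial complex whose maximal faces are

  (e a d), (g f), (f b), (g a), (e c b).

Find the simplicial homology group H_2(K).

Order the vertices as a < b < c < d < e < f < g. Listing each simplex with vertices in this order, K has dimension 2 with simplices:

  0-simplices (7): a, b, c, d, e, f, g
  1-simplices (9): ad, ae, ag, bc, be, bf, ce, de, fg
  2-simplices (2): ade, bce

so the chain groups are C_0 ≅ Z^7, C_1 ≅ Z^9, C_2 ≅ Z^2.

The boundary map ∂_1: C_1 → C_0 sends each edge [p,q] (with p < q) to q − p. For instance
  ∂ce = e − c.
The resulting 7×9 matrix has rank 6, and its Smith normal form has invariant factors (1,1,1,1,1,1).

∂_2: C_2 → C_1 sends each 2-simplex [p,q,r] to [q,r] − [p,r] + [p,q]. For instance
  ∂ade = de − ae + ad,
  ∂bce = ce − be + bc.
As a 9×2 matrix over Z this has rank 2, with invariant factors (1,1).

Now H_k = ker ∂_k / im ∂_{k+1}, so:

  H_2: rank ker ∂_2 − rank ∂_3 = (2 − 2) − 0 = 0, and there is no ∂_3, so H_2 = 0.

H_2 = 0.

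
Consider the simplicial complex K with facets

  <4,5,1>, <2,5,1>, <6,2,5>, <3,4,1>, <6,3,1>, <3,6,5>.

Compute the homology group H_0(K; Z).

Fix the vertex order 1 < 2 < 3 < 4 < 5 < 6 and write every simplex with vertices in increasing order. Then dim K = 2 and the simplices of K are:

  0-simplices (6): [1], [2], [3], [4], [5], [6]
  1-simplices (12): [1,2], [1,3], [1,4], [1,5], [1,6], [2,5], [2,6], [3,4], [3,5], [3,6], [4,5], [5,6]
  2-simplices (6): [1,2,5], [1,3,4], [1,3,6], [1,4,5], [2,5,6], [3,5,6]

giving chain groups C_0 ≅ Z^6, C_1 ≅ Z^12, C_2 ≅ Z^6.

The boundary map ∂_1: C_1 → C_0 is given by ∂[p,q] = [q] − [p]. For instance
  ∂[1,5] = [5] − [1].
As a 6×12 matrix over Z this has rank 5, with invariant factors (1,1,1,1,1).

Boundary ∂_2: C_2 → C_1 sends each 2-simplex [p,q,r] to [q,r] − [p,r] + [p,q]. For instance
  ∂[2,5,6] = [5,6] − [2,6] + [2,5],
  ∂[3,5,6] = [5,6] − [3,6] + [3,5].
This gives a 12×6 integer matrix of rank 6; reducing to Smith normal form yields diagonal entries (1,1,1,1,1,1).

Computing H_k = (kernel of ∂_k) / (image of ∂_{k+1}):

  H_0: rank C_0 − rank ∂_1 = 6 − 5 = 1, and the invariant factors of ∂_1 are all 1, so H_0 ≅ Z.

H_0 ≅ Z.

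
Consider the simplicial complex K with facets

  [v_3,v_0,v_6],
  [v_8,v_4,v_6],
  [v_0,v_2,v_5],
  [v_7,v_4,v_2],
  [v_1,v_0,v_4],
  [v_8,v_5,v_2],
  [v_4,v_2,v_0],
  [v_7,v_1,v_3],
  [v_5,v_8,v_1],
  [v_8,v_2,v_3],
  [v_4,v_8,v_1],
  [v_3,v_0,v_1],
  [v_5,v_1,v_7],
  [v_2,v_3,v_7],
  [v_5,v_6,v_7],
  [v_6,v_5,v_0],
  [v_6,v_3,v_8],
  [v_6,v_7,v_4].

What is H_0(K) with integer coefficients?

Order the vertices as v_0 < v_1 < v_2 < v_3 < v_4 < v_5 < v_6 < v_7 < v_8. Listing each simplex with vertices in this order, K has dimension 2 with simplices:

  0-simplices (9): [v_0], [v_1], [v_2], [v_3], [v_4], [v_5], [v_6], [v_7], [v_8]
  1-simplices (27): (27 of them)
  2-simplices (18): (18 of them)

Hence C_0 ≅ Z^9, C_1 ≅ Z^27, C_2 ≅ Z^18.

The boundary map ∂_1: C_1 → C_0 sends each edge [p,q] (with p < q) to q − p. For instance
  ∂[v_1,v_4] = [v_4] − [v_1].
The resulting 9×27 matrix has rank 8, and its Smith normal form has invariant factors (1,1,1,1,1,1,1,1).

∂_2: C_2 → C_1 maps a triangle to the signed sum of its edges. For instance
  ∂[v_4,v_6,v_8] = [v_6,v_8] − [v_4,v_8] + [v_4,v_6],
  ∂[v_4,v_6,v_7] = [v_6,v_7] − [v_4,v_7] + [v_4,v_6].
The resulting 27×18 matrix has rank 17, and its Smith normal form has invariant factors (1,1,1,1,1,1,1,1,1,1,1,1,1,1,1,1,1).

Computing H_k = (kernel of ∂_k) / (image of ∂_{k+1}):

  H_0: rank C_0 − rank ∂_1 = 9 − 8 = 1, and the invariant factors of ∂_1 are all 1, so H_0 = Z.

(K is a triangulation of the torus T^2.)

H_0 ≅ Z.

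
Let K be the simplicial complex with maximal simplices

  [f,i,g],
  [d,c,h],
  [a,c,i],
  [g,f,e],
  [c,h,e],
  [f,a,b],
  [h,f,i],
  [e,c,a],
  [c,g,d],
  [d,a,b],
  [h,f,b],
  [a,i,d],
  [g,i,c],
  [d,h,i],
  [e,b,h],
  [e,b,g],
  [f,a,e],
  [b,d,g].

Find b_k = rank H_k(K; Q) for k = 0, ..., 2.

b_0 = 1, b_1 = 1, b_2 = 0.

Fix the vertex order a < b < c < d < e < f < g < h < i and write every simplex with vertices in increasing order. Then dim K = 2 and the simplices of K are:

  0-simplices (9): a, b, c, d, e, f, g, h, i
  1-simplices (27): ab, ac, ad, ae, af, ai, bd, be, bf, bg, bh, cd, ce, cg, ch, ci, dg, dh, di, ef, eg, eh, fg, fh, fi, gi, hi
  2-simplices (18): abd, abf, ace, aci, adi, aef, bdg, beg, beh, bfh, cdg, cdh, ceh, cgi, dhi, efg, fgi, fhi

so the chain groups are C_0 ≅ Z^9, C_1 ≅ Z^27, C_2 ≅ Z^18.

∂_1: C_1 → C_0 is given by ∂[p,q] = [q] − [p]. For instance
  ∂eg = g − e.
This gives a 9×27 integer matrix of rank 8; reducing to Smith normal form yields diagonal entries (1,1,1,1,1,1,1,1).

Boundary ∂_2: C_2 → C_1 maps a triangle to the signed sum of its edges. For instance
  ∂dhi = hi − di + dh,
  ∂aef = ef − af + ae.
The resulting 27×18 matrix has rank 18, and its Smith normal form has invariant factors (1,1,1,1,1,1,1,1,1,1,1,1,1,1,1,1,1,2).

Computing H_k = (kernel of ∂_k) / (image of ∂_{k+1}):

  H_0: rank C_0 − rank ∂_1 = 9 − 8 = 1, and the invariant factors of ∂_1 are all 1, so H_0 ≅ Z.
  H_1: rank ker ∂_1 − rank ∂_2 = (27 − 8) − 18 = 1, and ∂_2 has invariant factor 2 > 1, so H_1 ≅ Z × Z/2.
  H_2: rank ker ∂_2 − rank ∂_3 = (18 − 18) − 0 = 0, and there is no ∂_3, so H_2 ≅ 0.

(K is a triangulation of the Klein bottle.)

Hence the Betti numbers are b_0 = 1, b_1 = 1, b_2 = 0.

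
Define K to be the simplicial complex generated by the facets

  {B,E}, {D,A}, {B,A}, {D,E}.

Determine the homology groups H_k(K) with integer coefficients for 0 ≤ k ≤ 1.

H_0 = Z,  H_1 = Z.

Order the vertices as A < B < D < E. Listing each simplex with vertices in this order, K has dimension 1 with simplices:

  0-simplices (4): A, B, D, E
  1-simplices (4): AB, AD, BE, DE

so the chain groups are C_0 ≅ Z^4, C_1 ≅ Z^4.

∂_1: C_1 → C_0 maps an edge to its endpoints' difference, ∂[p,q] = q − p. For instance
  ∂AB = B − A.
The resulting 4×4 matrix has rank 3, and its Smith normal form has invariant factors (1,1,1).

From H_k ≅ ker(∂_k) / im(∂_{k+1}) we obtain:

  H_0: rank C_0 − rank ∂_1 = 4 − 3 = 1, and the invariant factors of ∂_1 are all 1, so H_0 ≅ Z.
  H_1: rank ker ∂_1 − rank ∂_2 = (4 − 3) − 0 = 1, and there is no ∂_2, so H_1 ≅ Z.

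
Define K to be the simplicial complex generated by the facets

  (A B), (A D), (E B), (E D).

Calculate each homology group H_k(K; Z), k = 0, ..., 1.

H_0 ≅ Z,  H_1 ≅ Z.

We work with the vertex ordering A < B < D < E. The simplices of K, each written with vertices in increasing order, are:

  0-simplices (4): A, B, D, E
  1-simplices (4): AB, AD, BE, DE

giving chain groups C_0 ≅ Z^4, C_1 ≅ Z^4.

The boundary map ∂_1: C_1 → C_0 maps an edge to its endpoints' difference, ∂[p,q] = q − p.
This gives a 4×4 integer matrix of rank 3; reducing to Smith normal form yields diagonal entries (1,1,1).

Computing H_k = (kernel of ∂_k) / (image of ∂_{k+1}):

  H_0: rank C_0 − rank ∂_1 = 4 − 3 = 1, and the invariant factors of ∂_1 are all 1, so H_0 = Z.
  H_1: rank ker ∂_1 − rank ∂_2 = (4 − 3) − 0 = 1, and there is no ∂_2, so H_1 = Z.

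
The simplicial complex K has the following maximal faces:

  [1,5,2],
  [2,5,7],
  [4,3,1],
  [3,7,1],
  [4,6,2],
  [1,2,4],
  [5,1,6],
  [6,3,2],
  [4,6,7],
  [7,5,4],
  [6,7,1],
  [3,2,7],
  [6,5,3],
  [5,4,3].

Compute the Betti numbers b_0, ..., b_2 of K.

b_0 = 1, b_1 = 2, b_2 = 1.

Order the vertices as 1 < 2 < 3 < 4 < 5 < 6 < 7. Listing each simplex with vertices in this order, K has dimension 2 with simplices:

  0-simplices (7): [1], [2], [3], [4], [5], [6], [7]
  1-simplices (21): [1,2], [1,3], [1,4], [1,5], [1,6], [1,7], [2,3], [2,4], [2,5], [2,6], [2,7], [3,4], [3,5], [3,6], [3,7], [4,5], [4,6], [4,7], [5,6], [5,7], [6,7]
  2-simplices (14): [1,2,4], [1,2,5], [1,3,4], [1,3,7], [1,5,6], [1,6,7], [2,3,6], [2,3,7], [2,4,6], [2,5,7], [3,4,5], [3,5,6], [4,5,7], [4,6,7]

Hence C_0 ≅ Z^7, C_1 ≅ Z^21, C_2 ≅ Z^14.

∂_1: C_1 → C_0 maps an edge to its endpoints' difference, ∂[p,q] = q − p.
The 7×21 boundary matrix has rank 6 and Smith normal form diag(1,1,1,1,1,1).

The boundary map ∂_2: C_2 → C_1 sends each 2-simplex [p,q,r] to [q,r] − [p,r] + [p,q]. For instance
  ∂[2,4,6] = [4,6] − [2,6] + [2,4],
  ∂[1,2,5] = [2,5] − [1,5] + [1,2].
The resulting 21×14 matrix has rank 13, and its Smith normal form has invariant factors (1,1,1,1,1,1,1,1,1,1,1,1,1).

Now H_k = ker ∂_k / im ∂_{k+1}, so:

  H_0: rank C_0 − rank ∂_1 = 7 − 6 = 1, and the invariant factors of ∂_1 are all 1, so H_0 ≅ Z.
  H_1: rank ker ∂_1 − rank ∂_2 = (21 − 6) − 13 = 2, and the invariant factors of ∂_2 are all 1, so H_1 ≅ Z^2.
  H_2: rank ker ∂_2 − rank ∂_3 = (14 − 13) − 0 = 1, and there is no ∂_3, so H_2 ≅ Z.

(K is a triangulation of the torus T^2.)

Hence the Betti numbers are b_0 = 1, b_1 = 2, b_2 = 1.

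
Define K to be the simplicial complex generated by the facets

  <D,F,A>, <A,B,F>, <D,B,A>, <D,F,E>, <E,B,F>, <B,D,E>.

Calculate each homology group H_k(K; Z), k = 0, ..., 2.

H_0 ≅ Z,  H_1 = 0,  H_2 ≅ Z.

Take the total order A < B < D < E < F on the vertex set. Then K (dimension 2) consists of the simplices:

  0-simplices (5): A, B, D, E, F
  1-simplices (9): AB, AD, AF, BD, BE, BF, DE, DF, EF
  2-simplices (6): ABD, ABF, ADF, BDE, BEF, DEF

so the chain groups are C_0 ≅ Z^5, C_1 ≅ Z^9, C_2 ≅ Z^6.

The boundary map ∂_1: C_1 → C_0 maps an edge to its endpoints' difference, ∂[p,q] = q − p. For instance
  ∂BF = F − B.
The 5×9 boundary matrix has rank 4 and Smith normal form diag(1,1,1,1).

Boundary ∂_2: C_2 → C_1 sends each 2-simplex [p,q,r] to [q,r] − [p,r] + [p,q]. For instance
  ∂ABF = BF − AF + AB,
  ∂ADF = DF − AF + AD.
The resulting 9×6 matrix has rank 5, and its Smith normal form has invariant factors (1,1,1,1,1).

Reading off H_k = ker ∂_k / im ∂_{k+1}:

  H_0: rank C_0 − rank ∂_1 = 5 − 4 = 1, and the invariant factors of ∂_1 are all 1, so H_0 = Z.
  H_1: rank ker ∂_1 − rank ∂_2 = (9 − 4) − 5 = 0, and the invariant factors of ∂_2 are all 1, so H_1 = 0.
  H_2: rank ker ∂_2 − rank ∂_3 = (6 − 5) − 0 = 1, and there is no ∂_3, so H_2 = Z.

As a check, the Euler characteristic is 5 − 9 + 6 = 2, which agrees with 1 − 0 + 1 = 2.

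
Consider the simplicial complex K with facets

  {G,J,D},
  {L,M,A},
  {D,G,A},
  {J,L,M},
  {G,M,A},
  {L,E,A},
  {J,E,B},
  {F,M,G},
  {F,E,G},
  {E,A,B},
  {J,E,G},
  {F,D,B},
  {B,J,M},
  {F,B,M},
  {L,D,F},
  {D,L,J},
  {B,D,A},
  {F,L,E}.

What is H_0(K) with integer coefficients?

H_0 = Z.

We work with the vertex ordering A < B < D < E < F < G < J < L < M. The simplices of K, each written with vertices in increasing order, are:

  0-simplices (9): A, B, D, E, F, G, J, L, M
  1-simplices (27): AB, AD, AE, AG, AL, AM, BD, BE, BF, BJ, BM, DF, DG, DJ, DL, EF, EG, EJ, EL, FG, FL, FM, GJ, GM, JL, JM, LM
  2-simplices (18): ABD, ABE, ADG, AEL, AGM, ALM, BDF, BEJ, BFM, BJM, DFL, DGJ, DJL, EFG, EFL, EGJ, FGM, JLM

giving chain groups C_0 ≅ Z^9, C_1 ≅ Z^27, C_2 ≅ Z^18.

The boundary map ∂_1: C_1 → C_0 maps an edge to its endpoints' difference, ∂[p,q] = q − p.
This gives a 9×27 integer matrix of rank 8; reducing to Smith normal form yields diagonal entries (1,1,1,1,1,1,1,1).

∂_2: C_2 → C_1 sends each 2-simplex [p,q,r] to [q,r] − [p,r] + [p,q]. For instance
  ∂FGM = GM − FM + FG,
  ∂ABE = BE − AE + AB.
The 27×18 boundary matrix has rank 17 and Smith normal form diag(1,1,1,1,1,1,1,1,1,1,1,1,1,1,1,1,1).

From H_k ≅ ker(∂_k) / im(∂_{k+1}) we obtain:

  H_0: rank C_0 − rank ∂_1 = 9 − 8 = 1, and the invariant factors of ∂_1 are all 1, so H_0 ≅ Z.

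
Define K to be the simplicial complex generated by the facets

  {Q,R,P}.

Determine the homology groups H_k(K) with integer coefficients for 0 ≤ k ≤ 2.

K has 3 vertices, 3 edges, 1 triangle.
rank ∂_0 = 0, rank ∂_1 = 2 ⇒ b_0 = 3 − 0 − 2 = 1; all invariant factors of ∂_1 are 1 so no torsion. So H_0 = Z.
rank ∂_1 = 2, rank ∂_2 = 1 ⇒ b_1 = 3 − 2 − 1 = 0; all invariant factors of ∂_2 are 1 so no torsion. So H_1 = 0.
rank ∂_2 = 1, rank ∂_3 = 0 ⇒ b_2 = 1 − 1 − 0 = 0. So H_2 = 0.

H_0 = Z,  H_1 = 0,  H_2 = 0.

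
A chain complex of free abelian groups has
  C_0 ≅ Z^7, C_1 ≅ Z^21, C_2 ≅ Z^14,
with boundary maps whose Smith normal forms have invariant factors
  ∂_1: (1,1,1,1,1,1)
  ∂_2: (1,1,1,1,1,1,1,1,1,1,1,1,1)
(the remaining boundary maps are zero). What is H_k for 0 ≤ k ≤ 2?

H_0: b_0 = 7 − 0 − 6 = 1; torsion from ∂_1 factors > 1: none. So H_0 = Z.
H_1: b_1 = 21 − 6 − 13 = 2; torsion from ∂_2 factors > 1: none. So H_1 = Z^2.
H_2: b_2 = 14 − 13 − 0 = 1; torsion from ∂_3 factors > 1: none. So H_2 = Z.

H_0 = Z,  H_1 = Z^2,  H_2 = Z.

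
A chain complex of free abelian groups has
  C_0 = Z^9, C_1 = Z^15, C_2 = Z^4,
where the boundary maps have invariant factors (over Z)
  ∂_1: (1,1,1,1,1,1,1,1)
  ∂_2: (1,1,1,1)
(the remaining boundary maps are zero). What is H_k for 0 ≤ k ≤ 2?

H_0: b_0 = 9 − 0 − 8 = 1; torsion from ∂_1 factors > 1: none. So H_0 = Z.
H_1: b_1 = 15 − 8 − 4 = 3; torsion from ∂_2 factors > 1: none. So H_1 = Z^3.
H_2: b_2 = 4 − 4 − 0 = 0; torsion from ∂_3 factors > 1: none. So H_2 = 0.

H_0 = Z,  H_1 = Z^3,  H_2 = 0.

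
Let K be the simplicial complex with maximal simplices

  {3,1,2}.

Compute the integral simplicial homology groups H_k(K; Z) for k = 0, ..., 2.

Fix the vertex order 1 < 2 < 3 and write every simplex with vertices in increasing order. Then dim K = 2 and the simplices of K are:

  0-simplices (3): [1], [2], [3]
  1-simplices (3): [1,2], [1,3], [2,3]
  2-simplices (1): [1,2,3]

giving chain groups C_0 ≅ Z^3, C_1 ≅ Z^3, C_2 ≅ Z^1.

∂_1: C_1 → C_0 sends each edge [p,q] (with p < q) to q − p. For instance
  ∂[1,2] = [2] − [1].
As a 3×3 matrix over Z this has rank 2, with invariant factors (1,1).

The boundary map ∂_2: C_2 → C_1 maps a triangle to the signed sum of its edges. For instance
  ∂[1,2,3] = [2,3] − [1,3] + [1,2].
This gives a 3×1 integer matrix of rank 1; reducing to Smith normal form yields diagonal entries (1).

Now H_k = ker ∂_k / im ∂_{k+1}, so:

  H_0: rank C_0 − rank ∂_1 = 3 − 2 = 1, and the invariant factors of ∂_1 are all 1, so H_0 = Z.
  H_1: rank ker ∂_1 − rank ∂_2 = (3 − 2) − 1 = 0, and the invariant factors of ∂_2 are all 1, so H_1 = 0.
  H_2: rank ker ∂_2 − rank ∂_3 = (1 − 1) − 0 = 0, and there is no ∂_3, so H_2 = 0.

As a check, the Euler characteristic is 3 − 3 + 1 = 1, which agrees with 1 − 0 + 0 = 1.
(K is a triangulation of the 2-simplex.)

H_0 ≅ Z,  H_1 = 0,  H_2 = 0.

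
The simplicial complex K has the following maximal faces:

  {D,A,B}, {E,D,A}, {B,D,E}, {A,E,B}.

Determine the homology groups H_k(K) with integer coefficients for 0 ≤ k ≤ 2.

H_0 = Z,  H_1 = 0,  H_2 = Z.

Take the total order A < B < D < E on the vertex set. Then K (dimension 2) consists of the simplices:

  0-simplices (4): A, B, D, E
  1-simplices (6): AB, AD, AE, BD, BE, DE
  2-simplices (4): ABD, ABE, ADE, BDE

so the chain groups are C_0 ≅ Z^4, C_1 ≅ Z^6, C_2 ≅ Z^4.

Boundary ∂_1: C_1 → C_0 is given by ∂[p,q] = [q] − [p]. For instance
  ∂DE = E − D.
The resulting 4×6 matrix has rank 3, and its Smith normal form has invariant factors (1,1,1).

The boundary map ∂_2: C_2 → C_1 acts by ∂[p,q,r] = [q,r] − [p,r] + [p,q]. For instance
  ∂ABE = BE − AE + AB,
  ∂ABD = BD − AD + AB.
The 6×4 boundary matrix has rank 3 and Smith normal form diag(1,1,1).

Reading off H_k = ker ∂_k / im ∂_{k+1}:

  H_0: rank C_0 − rank ∂_1 = 4 − 3 = 1, and the invariant factors of ∂_1 are all 1, so H_0 ≅ Z.
  H_1: rank ker ∂_1 − rank ∂_2 = (6 − 3) − 3 = 0, and the invariant factors of ∂_2 are all 1, so H_1 ≅ 0.
  H_2: rank ker ∂_2 − rank ∂_3 = (4 − 3) − 0 = 1, and there is no ∂_3, so H_2 ≅ Z.

(K is a triangulation of the 2-sphere S^2.)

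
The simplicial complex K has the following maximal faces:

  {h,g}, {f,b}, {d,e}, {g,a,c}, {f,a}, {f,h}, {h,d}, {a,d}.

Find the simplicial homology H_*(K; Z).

H_0 ≅ Z,  H_1 ≅ Z^2,  H_2 = 0.

Take the total order a < b < c < d < e < f < g < h on the vertex set. Then K (dimension 2) consists of the simplices:

  0-simplices (8): a, b, c, d, e, f, g, h
  1-simplices (10): ac, ad, af, ag, bf, cg, de, dh, fh, gh
  2-simplices (1): acg

so the chain groups are C_0 ≅ Z^8, C_1 ≅ Z^10, C_2 ≅ Z^1.

Boundary ∂_1: C_1 → C_0 is given by ∂[p,q] = [q] − [p]. For instance
  ∂ac = c − a.
The 8×10 boundary matrix has rank 7 and Smith normal form diag(1,1,1,1,1,1,1).

The boundary map ∂_2: C_2 → C_1 maps a triangle to the signed sum of its edges. For instance
  ∂acg = cg − ag + ac.
As a 10×1 matrix over Z this has rank 1, with invariant factors (1).

From H_k ≅ ker(∂_k) / im(∂_{k+1}) we obtain:

  H_0: rank C_0 − rank ∂_1 = 8 − 7 = 1, and the invariant factors of ∂_1 are all 1, so H_0 = Z.
  H_1: rank ker ∂_1 − rank ∂_2 = (10 − 7) − 1 = 2, and the invariant factors of ∂_2 are all 1, so H_1 = Z^2.
  H_2: rank ker ∂_2 − rank ∂_3 = (1 − 1) − 0 = 0, and there is no ∂_3, so H_2 = 0.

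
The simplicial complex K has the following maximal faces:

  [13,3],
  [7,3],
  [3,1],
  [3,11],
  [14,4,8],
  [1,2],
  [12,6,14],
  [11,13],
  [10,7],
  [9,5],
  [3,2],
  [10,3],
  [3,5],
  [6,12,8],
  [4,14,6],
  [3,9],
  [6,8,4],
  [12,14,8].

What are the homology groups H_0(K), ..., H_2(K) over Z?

H_0 = Z^2,  H_1 = Z^4,  H_2 = Z.

Take the total order 1 < 2 < 3 < 4 < 5 < 6 < 7 < 8 < 9 < 10 < 11 < 12 < 13 < 14 on the vertex set. Then K (dimension 2) consists of the simplices:

  0-simplices (14): [1], [2], [3], [4], [5], [6], [7], [8], [9], [10], [11], [12], [13], [14]
  1-simplices (21): [1,2], [1,3], [2,3], [3,5], [3,7], [3,9], [3,10], [3,11], [3,13], [4,6], [4,8], [4,14], [5,9], [6,8], [6,12], [6,14], [7,10], [8,12], [8,14], [11,13], [12,14]
  2-simplices (6): [4,6,8], [4,6,14], [4,8,14], [6,8,12], [6,12,14], [8,12,14]

giving chain groups C_0 ≅ Z^14, C_1 ≅ Z^21, C_2 ≅ Z^6.

Boundary ∂_1: C_1 → C_0 is given by ∂[p,q] = [q] − [p].
The resulting 14×21 matrix has rank 12, and its Smith normal form has invariant factors (1,1,1,1,1,1,1,1,1,1,1,1).

∂_2: C_2 → C_1 sends each 2-simplex [p,q,r] to [q,r] − [p,r] + [p,q]. For instance
  ∂[4,8,14] = [8,14] − [4,14] + [4,8],
  ∂[4,6,8] = [6,8] − [4,8] + [4,6].
This gives a 21×6 integer matrix of rank 5; reducing to Smith normal form yields diagonal entries (1,1,1,1,1).

From H_k ≅ ker(∂_k) / im(∂_{k+1}) we obtain:

  H_0: rank C_0 − rank ∂_1 = 14 − 12 = 2, and the invariant factors of ∂_1 are all 1, so H_0 = Z^2.
  H_1: rank ker ∂_1 − rank ∂_2 = (21 − 12) − 5 = 4, and the invariant factors of ∂_2 are all 1, so H_1 = Z^4.
  H_2: rank ker ∂_2 − rank ∂_3 = (6 − 5) − 0 = 1, and there is no ∂_3, so H_2 = Z.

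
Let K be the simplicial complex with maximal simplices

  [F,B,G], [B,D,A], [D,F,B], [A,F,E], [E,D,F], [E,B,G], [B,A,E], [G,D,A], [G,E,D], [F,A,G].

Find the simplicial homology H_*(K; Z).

Order the vertices as A < B < D < E < F < G. Listing each simplex with vertices in this order, K has dimension 2 with simplices:

  0-simplices (6): A, B, D, E, F, G
  1-simplices (15): AB, AD, AE, AF, AG, BD, BE, BF, BG, DE, DF, DG, EF, EG, FG
  2-simplices (10): ABD, ABE, ADG, AEF, AFG, BDF, BEG, BFG, DEF, DEG

giving chain groups C_0 ≅ Z^6, C_1 ≅ Z^15, C_2 ≅ Z^10.

Boundary ∂_1: C_1 → C_0 is given by ∂[p,q] = [q] − [p].
As a 6×15 matrix over Z this has rank 5, with invariant factors (1,1,1,1,1).

∂_2: C_2 → C_1 maps a triangle to the signed sum of its edges. For instance
  ∂DEF = EF − DF + DE,
  ∂ADG = DG − AG + AD.
The resulting 15×10 matrix has rank 10, and its Smith normal form has invariant factors (1,1,1,1,1,1,1,1,1,2).

Computing H_k = (kernel of ∂_k) / (image of ∂_{k+1}):

  H_0: rank C_0 − rank ∂_1 = 6 − 5 = 1, and the invariant factors of ∂_1 are all 1, so H_0 ≅ Z.
  H_1: rank ker ∂_1 − rank ∂_2 = (15 − 5) − 10 = 0, and ∂_2 has invariant factor 2 > 1, so H_1 ≅ Z/2.
  H_2: rank ker ∂_2 − rank ∂_3 = (10 − 10) − 0 = 0, and there is no ∂_3, so H_2 ≅ 0.

As a check, the Euler characteristic is 6 − 15 + 10 = 1, which agrees with 1 − 0 + 0 = 1.

H_0 = Z,  H_1 = Z/2,  H_2 = 0.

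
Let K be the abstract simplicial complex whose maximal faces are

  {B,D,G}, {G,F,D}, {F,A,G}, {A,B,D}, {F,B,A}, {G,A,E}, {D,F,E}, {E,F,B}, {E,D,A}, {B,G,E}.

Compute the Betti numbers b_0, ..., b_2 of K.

Fix the vertex order A < B < D < E < F < G and write every simplex with vertices in increasing order. Then dim K = 2 and the simplices of K are:

  0-simplices (6): A, B, D, E, F, G
  1-simplices (15): AB, AD, AE, AF, AG, BD, BE, BF, BG, DE, DF, DG, EF, EG, FG
  2-simplices (10): ABD, ABF, ADE, AEG, AFG, BDG, BEF, BEG, DEF, DFG

giving chain groups C_0 ≅ Z^6, C_1 ≅ Z^15, C_2 ≅ Z^10.

The boundary map ∂_1: C_1 → C_0 is given by ∂[p,q] = [q] − [p].
The 6×15 boundary matrix has rank 5 and Smith normal form diag(1,1,1,1,1).

The boundary map ∂_2: C_2 → C_1 maps a triangle to the signed sum of its edges. For instance
  ∂DFG = FG − DG + DF,
  ∂BEG = EG − BG + BE.
The 15×10 boundary matrix has rank 10 and Smith normal form diag(1,1,1,1,1,1,1,1,1,2).

Computing H_k = (kernel of ∂_k) / (image of ∂_{k+1}):

  H_0: rank C_0 − rank ∂_1 = 6 − 5 = 1, and the invariant factors of ∂_1 are all 1, so H_0 ≅ Z.
  H_1: rank ker ∂_1 − rank ∂_2 = (15 − 5) − 10 = 0, and ∂_2 has invariant factor 2 > 1, so H_1 ≅ Z/2.
  H_2: rank ker ∂_2 − rank ∂_3 = (10 − 10) − 0 = 0, and there is no ∂_3, so H_2 ≅ 0.

As a check, the Euler characteristic is 6 − 15 + 10 = 1, which agrees with 1 − 0 + 0 = 1.

Hence the Betti numbers are b_0 = 1, b_1 = 0, b_2 = 0.

b_0 = 1, b_1 = 0, b_2 = 0.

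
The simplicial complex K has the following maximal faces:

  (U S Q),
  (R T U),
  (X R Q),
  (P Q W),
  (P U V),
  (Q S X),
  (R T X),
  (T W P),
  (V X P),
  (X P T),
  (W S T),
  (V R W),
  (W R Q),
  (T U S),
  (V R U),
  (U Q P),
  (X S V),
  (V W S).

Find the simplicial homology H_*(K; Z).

H_0 = Z,  H_1 = Z^2,  H_2 = Z.

Take the total order P < Q < R < S < T < U < V < W < X on the vertex set. Then K (dimension 2) consists of the simplices:

  0-simplices (9): P, Q, R, S, T, U, V, W, X
  1-simplices (27): PQ, PT, PU, PV, PW, PX, QR, QS, QU, QW, QX, RT, RU, RV, RW, RX, ST, SU, SV, SW, SX, TU, TW, TX, UV, VW, VX
  2-simplices (18): PQU, PQW, PTW, PTX, PUV, PVX, QRW, QRX, QSU, QSX, RTU, RTX, RUV, RVW, STU, STW, SVW, SVX

Hence C_0 ≅ Z^9, C_1 ≅ Z^27, C_2 ≅ Z^18.

The boundary map ∂_1: C_1 → C_0 is given by ∂[p,q] = [q] − [p].
As a 9×27 matrix over Z this has rank 8, with invariant factors (1,1,1,1,1,1,1,1).

The boundary map ∂_2: C_2 → C_1 sends each 2-simplex [p,q,r] to [q,r] − [p,r] + [p,q]. For instance
  ∂QRW = RW − QW + QR,
  ∂RTX = TX − RX + RT.
As a 27×18 matrix over Z this has rank 17, with invariant factors (1,1,1,1,1,1,1,1,1,1,1,1,1,1,1,1,1).

Now H_k = ker ∂_k / im ∂_{k+1}, so:

  H_0: rank C_0 − rank ∂_1 = 9 − 8 = 1, and the invariant factors of ∂_1 are all 1, so H_0 ≅ Z.
  H_1: rank ker ∂_1 − rank ∂_2 = (27 − 8) − 17 = 2, and the invariant factors of ∂_2 are all 1, so H_1 ≅ Z^2.
  H_2: rank ker ∂_2 − rank ∂_3 = (18 − 17) − 0 = 1, and there is no ∂_3, so H_2 ≅ Z.

(K is a triangulation of the torus T^2.)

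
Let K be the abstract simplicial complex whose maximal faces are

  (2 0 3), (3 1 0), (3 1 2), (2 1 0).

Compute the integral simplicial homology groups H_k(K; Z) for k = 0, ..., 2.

Order the vertices as 0 < 1 < 2 < 3. Listing each simplex with vertices in this order, K has dimension 2 with simplices:

  0-simplices (4): [0], [1], [2], [3]
  1-simplices (6): [0,1], [0,2], [0,3], [1,2], [1,3], [2,3]
  2-simplices (4): [0,1,2], [0,1,3], [0,2,3], [1,2,3]

so the chain groups are C_0 ≅ Z^4, C_1 ≅ Z^6, C_2 ≅ Z^4.

The boundary map ∂_1: C_1 → C_0 is given by ∂[p,q] = [q] − [p]. For instance
  ∂[0,3] = [3] − [0].
The 4×6 boundary matrix has rank 3 and Smith normal form diag(1,1,1).

∂_2: C_2 → C_1 sends each 2-simplex [p,q,r] to [q,r] − [p,r] + [p,q]. For instance
  ∂[1,2,3] = [2,3] − [1,3] + [1,2],
  ∂[0,2,3] = [2,3] − [0,3] + [0,2].
This gives a 6×4 integer matrix of rank 3; reducing to Smith normal form yields diagonal entries (1,1,1).

Computing H_k = (kernel of ∂_k) / (image of ∂_{k+1}):

  H_0: rank C_0 − rank ∂_1 = 4 − 3 = 1, and the invariant factors of ∂_1 are all 1, so H_0 = Z.
  H_1: rank ker ∂_1 − rank ∂_2 = (6 − 3) − 3 = 0, and the invariant factors of ∂_2 are all 1, so H_1 = 0.
  H_2: rank ker ∂_2 − rank ∂_3 = (4 − 3) − 0 = 1, and there is no ∂_3, so H_2 = Z.

H_0 = Z,  H_1 = 0,  H_2 = Z.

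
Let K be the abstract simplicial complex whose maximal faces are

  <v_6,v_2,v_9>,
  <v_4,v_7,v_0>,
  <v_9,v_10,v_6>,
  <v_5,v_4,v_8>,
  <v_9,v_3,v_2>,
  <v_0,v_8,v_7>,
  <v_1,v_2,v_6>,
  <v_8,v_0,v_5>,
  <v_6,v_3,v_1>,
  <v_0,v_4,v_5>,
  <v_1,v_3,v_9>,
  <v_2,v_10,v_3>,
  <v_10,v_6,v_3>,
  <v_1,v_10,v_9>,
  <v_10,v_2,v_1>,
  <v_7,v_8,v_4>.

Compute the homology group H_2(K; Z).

H_2 ≅ Z.

Fix the vertex order v_0 < v_1 < v_2 < v_3 < v_4 < v_5 < v_6 < v_7 < v_8 < v_9 < v_10 and write every simplex with vertices in increasing order. Then dim K = 2 and the simplices of K are:

  0-simplices (11): [v_0], [v_1], [v_2], [v_3], [v_4], [v_5], [v_6], [v_7], [v_8], [v_9], [v_10]
  1-simplices (24): (24 of them)
  2-simplices (16): (16 of them)

giving chain groups C_0 ≅ Z^11, C_1 ≅ Z^24, C_2 ≅ Z^16.

Boundary ∂_1: C_1 → C_0 sends each edge [p,q] (with p < q) to q − p. For instance
  ∂[v_3,v_6] = [v_6] − [v_3].
The resulting 11×24 matrix has rank 9, and its Smith normal form has invariant factors (1,1,1,1,1,1,1,1,1).

Boundary ∂_2: C_2 → C_1 maps a triangle to the signed sum of its edges. For instance
  ∂[v_0,v_4,v_5] = [v_4,v_5] − [v_0,v_5] + [v_0,v_4],
  ∂[v_0,v_4,v_7] = [v_4,v_7] − [v_0,v_7] + [v_0,v_4].
This gives a 24×16 integer matrix of rank 15; reducing to Smith normal form yields diagonal entries (1,1,1,1,1,1,1,1,1,1,1,1,1,1,2).

Computing H_k = (kernel of ∂_k) / (image of ∂_{k+1}):

  H_2: rank ker ∂_2 − rank ∂_3 = (16 − 15) − 0 = 1, and there is no ∂_3, so H_2 = Z.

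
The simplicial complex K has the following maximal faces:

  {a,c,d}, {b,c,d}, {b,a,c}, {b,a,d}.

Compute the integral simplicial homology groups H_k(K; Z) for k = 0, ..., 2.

Order the vertices as a < b < c < d. Listing each simplex with vertices in this order, K has dimension 2 with simplices:

  0-simplices (4): a, b, c, d
  1-simplices (6): ab, ac, ad, bc, bd, cd
  2-simplices (4): abc, abd, acd, bcd

Hence C_0 ≅ Z^4, C_1 ≅ Z^6, C_2 ≅ Z^4.

The boundary map ∂_1: C_1 → C_0 sends each edge [p,q] (with p < q) to q − p. For instance
  ∂bd = d − b.
The resulting 4×6 matrix has rank 3, and its Smith normal form has invariant factors (1,1,1).

The boundary map ∂_2: C_2 → C_1 sends each 2-simplex [p,q,r] to [q,r] − [p,r] + [p,q]. For instance
  ∂abc = bc − ac + ab,
  ∂bcd = cd − bd + bc.
This gives a 6×4 integer matrix of rank 3; reducing to Smith normal form yields diagonal entries (1,1,1).

From H_k ≅ ker(∂_k) / im(∂_{k+1}) we obtain:

  H_0: rank C_0 − rank ∂_1 = 4 − 3 = 1, and the invariant factors of ∂_1 are all 1, so H_0 ≅ Z.
  H_1: rank ker ∂_1 − rank ∂_2 = (6 − 3) − 3 = 0, and the invariant factors of ∂_2 are all 1, so H_1 ≅ 0.
  H_2: rank ker ∂_2 − rank ∂_3 = (4 − 3) − 0 = 1, and there is no ∂_3, so H_2 ≅ Z.

H_0 ≅ Z,  H_1 = 0,  H_2 ≅ Z.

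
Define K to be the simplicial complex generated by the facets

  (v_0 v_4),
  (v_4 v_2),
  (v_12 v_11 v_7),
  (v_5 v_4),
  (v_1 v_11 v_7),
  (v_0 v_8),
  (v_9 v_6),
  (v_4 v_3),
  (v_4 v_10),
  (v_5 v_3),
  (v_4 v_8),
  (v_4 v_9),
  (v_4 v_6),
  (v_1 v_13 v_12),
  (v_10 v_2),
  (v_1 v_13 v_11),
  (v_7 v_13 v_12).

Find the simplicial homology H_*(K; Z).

We work with the vertex ordering v_0 < v_1 < v_2 < v_3 < v_4 < v_5 < v_6 < v_7 < v_8 < v_9 < v_10 < v_11 < v_12 < v_13. The simplices of K, each written with vertices in increasing order, are:

  0-simplices (14): [v_0], [v_1], [v_2], [v_3], [v_4], [v_5], [v_6], [v_7], [v_8], [v_9], [v_10], [v_11], [v_12], [v_13]
  1-simplices (22): (22 of them)
  2-simplices (5): [v_1,v_7,v_11], [v_1,v_11,v_13], [v_1,v_12,v_13], [v_7,v_11,v_12], [v_7,v_12,v_13]

Hence C_0 ≅ Z^14, C_1 ≅ Z^22, C_2 ≅ Z^5.

The boundary map ∂_1: C_1 → C_0 is given by ∂[p,q] = [q] − [p]. For instance
  ∂[v_3,v_4] = [v_4] − [v_3].
This gives a 14×22 integer matrix of rank 12; reducing to Smith normal form yields diagonal entries (1,1,1,1,1,1,1,1,1,1,1,1).

∂_2: C_2 → C_1 acts by ∂[p,q,r] = [q,r] − [p,r] + [p,q]. For instance
  ∂[v_1,v_12,v_13] = [v_12,v_13] − [v_1,v_13] + [v_1,v_12],
  ∂[v_1,v_7,v_11] = [v_7,v_11] − [v_1,v_11] + [v_1,v_7].
This gives a 22×5 integer matrix of rank 5; reducing to Smith normal form yields diagonal entries (1,1,1,1,1).

Now H_k = ker ∂_k / im ∂_{k+1}, so:

  H_0: rank C_0 − rank ∂_1 = 14 − 12 = 2, and the invariant factors of ∂_1 are all 1, so H_0 ≅ Z^2.
  H_1: rank ker ∂_1 − rank ∂_2 = (22 − 12) − 5 = 5, and the invariant factors of ∂_2 are all 1, so H_1 ≅ Z^5.
  H_2: rank ker ∂_2 − rank ∂_3 = (5 − 5) − 0 = 0, and there is no ∂_3, so H_2 ≅ 0.

H_0 ≅ Z^2,  H_1 ≅ Z^5,  H_2 = 0.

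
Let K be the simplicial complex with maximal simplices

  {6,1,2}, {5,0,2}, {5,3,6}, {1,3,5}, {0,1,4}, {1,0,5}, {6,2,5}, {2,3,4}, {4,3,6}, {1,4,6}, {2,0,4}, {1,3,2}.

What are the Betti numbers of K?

b_0 = 1, b_1 = 0, b_2 = 0.

K has 7 vertices, 18 edges, 12 triangles.
rank ∂_0 = 0, rank ∂_1 = 6 ⇒ b_0 = 7 − 0 − 6 = 1; all invariant factors of ∂_1 are 1 so no torsion. So H_0 = Z.
rank ∂_1 = 6, rank ∂_2 = 12 ⇒ b_1 = 18 − 6 − 12 = 0; ∂_2 has invariant factor(s) [2] giving torsion. So H_1 = Z/2.
rank ∂_2 = 12, rank ∂_3 = 0 ⇒ b_2 = 12 − 12 − 0 = 0. So H_2 = 0.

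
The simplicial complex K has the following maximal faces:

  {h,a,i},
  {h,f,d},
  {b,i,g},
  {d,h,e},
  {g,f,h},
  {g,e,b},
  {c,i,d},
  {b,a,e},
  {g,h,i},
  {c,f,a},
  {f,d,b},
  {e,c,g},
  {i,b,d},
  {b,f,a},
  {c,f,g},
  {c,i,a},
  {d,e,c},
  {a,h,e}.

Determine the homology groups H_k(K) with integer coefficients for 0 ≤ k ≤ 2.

K has 9 vertices, 27 edges, 18 triangles.
rank ∂_0 = 0, rank ∂_1 = 8 ⇒ b_0 = 9 − 0 − 8 = 1; all invariant factors of ∂_1 are 1 so no torsion. So H_0 ≅ Z.
rank ∂_1 = 8, rank ∂_2 = 17 ⇒ b_1 = 27 − 8 − 17 = 2; all invariant factors of ∂_2 are 1 so no torsion. So H_1 ≅ Z^2.
rank ∂_2 = 17, rank ∂_3 = 0 ⇒ b_2 = 18 − 17 − 0 = 1. So H_2 ≅ Z.

H_0 ≅ Z,  H_1 ≅ Z^2,  H_2 ≅ Z.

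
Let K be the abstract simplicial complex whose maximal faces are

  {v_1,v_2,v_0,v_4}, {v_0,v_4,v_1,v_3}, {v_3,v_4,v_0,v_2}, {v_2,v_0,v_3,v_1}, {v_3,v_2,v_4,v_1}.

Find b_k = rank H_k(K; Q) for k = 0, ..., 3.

Fix the vertex order v_0 < v_1 < v_2 < v_3 < v_4 and write every simplex with vertices in increasing order. Then dim K = 3 and the simplices of K are:

  0-simplices (5): [v_0], [v_1], [v_2], [v_3], [v_4]
  1-simplices (10): [v_0,v_1], [v_0,v_2], [v_0,v_3], [v_0,v_4], [v_1,v_2], [v_1,v_3], [v_1,v_4], [v_2,v_3], [v_2,v_4], [v_3,v_4]
  2-simplices (10): [v_0,v_1,v_2], [v_0,v_1,v_3], [v_0,v_1,v_4], [v_0,v_2,v_3], [v_0,v_2,v_4], [v_0,v_3,v_4], [v_1,v_2,v_3], [v_1,v_2,v_4], [v_1,v_3,v_4], [v_2,v_3,v_4]
  3-simplices (5): [v_0,v_1,v_2,v_3], [v_0,v_1,v_2,v_4], [v_0,v_1,v_3,v_4], [v_0,v_2,v_3,v_4], [v_1,v_2,v_3,v_4]

Hence C_0 ≅ Z^5, C_1 ≅ Z^10, C_2 ≅ Z^10, C_3 ≅ Z^5.

∂_1: C_1 → C_0 maps an edge to its endpoints' difference, ∂[p,q] = q − p. For instance
  ∂[v_0,v_4] = [v_4] − [v_0].
This gives a 5×10 integer matrix of rank 4; reducing to Smith normal form yields diagonal entries (1,1,1,1).

Boundary ∂_2: C_2 → C_1 sends each 2-simplex [p,q,r] to [q,r] − [p,r] + [p,q]. For instance
  ∂[v_0,v_1,v_4] = [v_1,v_4] − [v_0,v_4] + [v_0,v_1],
  ∂[v_0,v_3,v_4] = [v_3,v_4] − [v_0,v_4] + [v_0,v_3].
The resulting 10×10 matrix has rank 6, and its Smith normal form has invariant factors (1,1,1,1,1,1).

The boundary map ∂_3: C_3 → C_2 sends each 3-simplex σ to the alternating sum Σ_i (−1)^i (σ with its i-th vertex removed). For instance
  ∂[v_1,v_2,v_3,v_4] = [v_2,v_3,v_4] − [v_1,v_3,v_4] + [v_1,v_2,v_4] − [v_1,v_2,v_3],
  ∂[v_0,v_1,v_2,v_3] = [v_1,v_2,v_3] − [v_0,v_2,v_3] + [v_0,v_1,v_3] − [v_0,v_1,v_2].
The 10×5 boundary matrix has rank 4 and Smith normal form diag(1,1,1,1).

Reading off H_k = ker ∂_k / im ∂_{k+1}:

  H_0: rank C_0 − rank ∂_1 = 5 − 4 = 1, and the invariant factors of ∂_1 are all 1, so H_0 = Z.
  H_1: rank ker ∂_1 − rank ∂_2 = (10 − 4) − 6 = 0, and the invariant factors of ∂_2 are all 1, so H_1 = 0.
  H_2: rank ker ∂_2 − rank ∂_3 = (10 − 6) − 4 = 0, and the invariant factors of ∂_3 are all 1, so H_2 = 0.
  H_3: rank ker ∂_3 − rank ∂_4 = (5 − 4) − 0 = 1, and there is no ∂_4, so H_3 = Z.

As a check, the Euler characteristic is 5 − 10 + 10 − 5 = 0, which agrees with 1 − 0 + 0 − 1 = 0.
(K is a triangulation of the 3-sphere S^3.)

Hence the Betti numbers are b_0 = 1, b_1 = 0, b_2 = 0, b_3 = 1.

b_0 = 1, b_1 = 0, b_2 = 0, b_3 = 1.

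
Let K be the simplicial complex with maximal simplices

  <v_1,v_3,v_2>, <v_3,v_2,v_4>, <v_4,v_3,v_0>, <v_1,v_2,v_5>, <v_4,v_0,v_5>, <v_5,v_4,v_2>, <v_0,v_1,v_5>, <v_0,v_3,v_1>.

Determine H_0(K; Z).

H_0 ≅ Z.

Order the vertices as v_0 < v_1 < v_2 < v_3 < v_4 < v_5. Listing each simplex with vertices in this order, K has dimension 2 with simplices:

  0-simplices (6): [v_0], [v_1], [v_2], [v_3], [v_4], [v_5]
  1-simplices (12): [v_0,v_1], [v_0,v_3], [v_0,v_4], [v_0,v_5], [v_1,v_2], [v_1,v_3], [v_1,v_5], [v_2,v_3], [v_2,v_4], [v_2,v_5], [v_3,v_4], [v_4,v_5]
  2-simplices (8): [v_0,v_1,v_3], [v_0,v_1,v_5], [v_0,v_3,v_4], [v_0,v_4,v_5], [v_1,v_2,v_3], [v_1,v_2,v_5], [v_2,v_3,v_4], [v_2,v_4,v_5]

giving chain groups C_0 ≅ Z^6, C_1 ≅ Z^12, C_2 ≅ Z^8.

∂_1: C_1 → C_0 sends each edge [p,q] (with p < q) to q − p. For instance
  ∂[v_2,v_4] = [v_4] − [v_2].
As a 6×12 matrix over Z this has rank 5, with invariant factors (1,1,1,1,1).

∂_2: C_2 → C_1 sends each 2-simplex [p,q,r] to [q,r] − [p,r] + [p,q]. For instance
  ∂[v_1,v_2,v_3] = [v_2,v_3] − [v_1,v_3] + [v_1,v_2],
  ∂[v_0,v_1,v_5] = [v_1,v_5] − [v_0,v_5] + [v_0,v_1].
This gives a 12×8 integer matrix of rank 7; reducing to Smith normal form yields diagonal entries (1,1,1,1,1,1,1).

From H_k ≅ ker(∂_k) / im(∂_{k+1}) we obtain:

  H_0: rank C_0 − rank ∂_1 = 6 − 5 = 1, and the invariant factors of ∂_1 are all 1, so H_0 = Z.

(K is a triangulation of the 2-sphere S^2.)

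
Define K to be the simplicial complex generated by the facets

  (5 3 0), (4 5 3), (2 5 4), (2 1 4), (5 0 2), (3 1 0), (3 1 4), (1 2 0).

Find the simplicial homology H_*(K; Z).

H_0 = Z,  H_1 = 0,  H_2 = Z.

Fix the vertex order 0 < 1 < 2 < 3 < 4 < 5 and write every simplex with vertices in increasing order. Then dim K = 2 and the simplices of K are:

  0-simplices (6): [0], [1], [2], [3], [4], [5]
  1-simplices (12): [0,1], [0,2], [0,3], [0,5], [1,2], [1,3], [1,4], [2,4], [2,5], [3,4], [3,5], [4,5]
  2-simplices (8): [0,1,2], [0,1,3], [0,2,5], [0,3,5], [1,2,4], [1,3,4], [2,4,5], [3,4,5]

Hence C_0 ≅ Z^6, C_1 ≅ Z^12, C_2 ≅ Z^8.

∂_1: C_1 → C_0 maps an edge to its endpoints' difference, ∂[p,q] = q − p. For instance
  ∂[0,2] = [2] − [0].
This gives a 6×12 integer matrix of rank 5; reducing to Smith normal form yields diagonal entries (1,1,1,1,1).

The boundary map ∂_2: C_2 → C_1 maps a triangle to the signed sum of its edges. For instance
  ∂[0,3,5] = [3,5] − [0,5] + [0,3],
  ∂[1,2,4] = [2,4] − [1,4] + [1,2].
The 12×8 boundary matrix has rank 7 and Smith normal form diag(1,1,1,1,1,1,1).

Reading off H_k = ker ∂_k / im ∂_{k+1}:

  H_0: rank C_0 − rank ∂_1 = 6 − 5 = 1, and the invariant factors of ∂_1 are all 1, so H_0 ≅ Z.
  H_1: rank ker ∂_1 − rank ∂_2 = (12 − 5) − 7 = 0, and the invariant factors of ∂_2 are all 1, so H_1 ≅ 0.
  H_2: rank ker ∂_2 − rank ∂_3 = (8 − 7) − 0 = 1, and there is no ∂_3, so H_2 ≅ Z.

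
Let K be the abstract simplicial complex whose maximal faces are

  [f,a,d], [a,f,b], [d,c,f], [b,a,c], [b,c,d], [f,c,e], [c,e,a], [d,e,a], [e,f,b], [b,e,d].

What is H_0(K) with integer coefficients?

H_0 ≅ Z.

Fix the vertex order a < b < c < d < e < f and write every simplex with vertices in increasing order. Then dim K = 2 and the simplices of K are:

  0-simplices (6): a, b, c, d, e, f
  1-simplices (15): ab, ac, ad, ae, af, bc, bd, be, bf, cd, ce, cf, de, df, ef
  2-simplices (10): abc, abf, ace, ade, adf, bcd, bde, bef, cdf, cef

so the chain groups are C_0 ≅ Z^6, C_1 ≅ Z^15, C_2 ≅ Z^10.

∂_1: C_1 → C_0 sends each edge [p,q] (with p < q) to q − p. For instance
  ∂ce = e − c.
The resulting 6×15 matrix has rank 5, and its Smith normal form has invariant factors (1,1,1,1,1).

Boundary ∂_2: C_2 → C_1 sends each 2-simplex [p,q,r] to [q,r] − [p,r] + [p,q]. For instance
  ∂bde = de − be + bd,
  ∂bef = ef − bf + be.
The resulting 15×10 matrix has rank 10, and its Smith normal form has invariant factors (1,1,1,1,1,1,1,1,1,2).

Now H_k = ker ∂_k / im ∂_{k+1}, so:

  H_0: rank C_0 − rank ∂_1 = 6 − 5 = 1, and the invariant factors of ∂_1 are all 1, so H_0 = Z.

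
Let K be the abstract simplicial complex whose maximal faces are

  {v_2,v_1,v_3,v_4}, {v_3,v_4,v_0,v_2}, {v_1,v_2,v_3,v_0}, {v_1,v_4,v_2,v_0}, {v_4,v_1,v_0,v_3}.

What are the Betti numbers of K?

Fix the vertex order v_0 < v_1 < v_2 < v_3 < v_4 and write every simplex with vertices in increasing order. Then dim K = 3 and the simplices of K are:

  0-simplices (5): [v_0], [v_1], [v_2], [v_3], [v_4]
  1-simplices (10): [v_0,v_1], [v_0,v_2], [v_0,v_3], [v_0,v_4], [v_1,v_2], [v_1,v_3], [v_1,v_4], [v_2,v_3], [v_2,v_4], [v_3,v_4]
  2-simplices (10): [v_0,v_1,v_2], [v_0,v_1,v_3], [v_0,v_1,v_4], [v_0,v_2,v_3], [v_0,v_2,v_4], [v_0,v_3,v_4], [v_1,v_2,v_3], [v_1,v_2,v_4], [v_1,v_3,v_4], [v_2,v_3,v_4]
  3-simplices (5): [v_0,v_1,v_2,v_3], [v_0,v_1,v_2,v_4], [v_0,v_1,v_3,v_4], [v_0,v_2,v_3,v_4], [v_1,v_2,v_3,v_4]

giving chain groups C_0 ≅ Z^5, C_1 ≅ Z^10, C_2 ≅ Z^10, C_3 ≅ Z^5.

∂_1: C_1 → C_0 is given by ∂[p,q] = [q] − [p].
As a 5×10 matrix over Z this has rank 4, with invariant factors (1,1,1,1).

∂_2: C_2 → C_1 sends each 2-simplex [p,q,r] to [q,r] − [p,r] + [p,q]. For instance
  ∂[v_1,v_3,v_4] = [v_3,v_4] − [v_1,v_4] + [v_1,v_3],
  ∂[v_1,v_2,v_3] = [v_2,v_3] − [v_1,v_3] + [v_1,v_2].
The 10×10 boundary matrix has rank 6 and Smith normal form diag(1,1,1,1,1,1).

The boundary map ∂_3: C_3 → C_2 sends each 3-simplex σ to the alternating sum Σ_i (−1)^i (σ with its i-th vertex removed). For instance
  ∂[v_0,v_2,v_3,v_4] = [v_2,v_3,v_4] − [v_0,v_3,v_4] + [v_0,v_2,v_4] − [v_0,v_2,v_3],
  ∂[v_0,v_1,v_2,v_4] = [v_1,v_2,v_4] − [v_0,v_2,v_4] + [v_0,v_1,v_4] − [v_0,v_1,v_2].
The 10×5 boundary matrix has rank 4 and Smith normal form diag(1,1,1,1).

Computing H_k = (kernel of ∂_k) / (image of ∂_{k+1}):

  H_0: rank C_0 − rank ∂_1 = 5 − 4 = 1, and the invariant factors of ∂_1 are all 1, so H_0 = Z.
  H_1: rank ker ∂_1 − rank ∂_2 = (10 − 4) − 6 = 0, and the invariant factors of ∂_2 are all 1, so H_1 = 0.
  H_2: rank ker ∂_2 − rank ∂_3 = (10 − 6) − 4 = 0, and the invariant factors of ∂_3 are all 1, so H_2 = 0.
  H_3: rank ker ∂_3 − rank ∂_4 = (5 − 4) − 0 = 1, and there is no ∂_4, so H_3 = Z.

Hence the Betti numbers are b_0 = 1, b_1 = 0, b_2 = 0, b_3 = 1.

b_0 = 1, b_1 = 0, b_2 = 0, b_3 = 1.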